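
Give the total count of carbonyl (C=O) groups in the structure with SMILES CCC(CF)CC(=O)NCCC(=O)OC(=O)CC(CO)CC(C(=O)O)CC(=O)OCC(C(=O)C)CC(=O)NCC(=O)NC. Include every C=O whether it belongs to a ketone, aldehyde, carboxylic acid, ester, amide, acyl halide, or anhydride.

8

CH2CONHCH2: amide, 1 C=O (running total 1).
CH2CO-O-COCH2: anhydride, 2 C=O (running total 3).
CH(COOH): carboxylic acid, 1 C=O (running total 4).
CH2COOCH2: ester, 1 C=O (running total 5).
CH(COCH3): ketone, 1 C=O (running total 6).
CH2CONHCH2: amide, 1 C=O (running total 7).
CONHCH3: amide, 1 C=O (running total 8).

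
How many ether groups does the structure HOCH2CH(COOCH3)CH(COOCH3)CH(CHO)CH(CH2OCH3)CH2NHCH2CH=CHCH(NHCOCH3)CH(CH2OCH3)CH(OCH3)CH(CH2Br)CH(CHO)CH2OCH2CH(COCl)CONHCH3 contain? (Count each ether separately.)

Working along the chain:
  HOCH2: HO– on an sp³ carbon → alcohol.
  CH(COOCH3): pendant –COOCH3: carbonyl C bonded to C and –OCH3 → ester.
  CH(COOCH3): pendant –COOCH3: carbonyl C bonded to C and –OCH3 → ester.
  CH(CHO): pendant –CHO: carbonyl C bonded to C and H → aldehyde.
  CH(CH2OCH3): pendant –CH2OCH3: C–O–C linkage → ether.
  CH2NHCH2: C–N–C with sp³ carbons and no adjacent C=O → amine (secondary).
  CH=CH: C=C double bond → alkene.
  CH(NHCOCH3): pendant –NHC(=O)CH3: N bonded to a carbonyl → amide (not amine).
  CH(CH2OCH3): pendant –CH2OCH3: C–O–C linkage → ether.
  CH(OCH3): pendant –OCH3: C–O–C with sp³ C, no adjacent C=O → ether.
  CH(CH2Br): pendant –CH2X: halogen on sp³ carbon → alkyl halide.
  CH(CHO): pendant –CHO: carbonyl C bonded to C and H → aldehyde.
  CH2OCH2: C–O–C with sp³ carbons on both sides and no adjacent C=O → ether.
  CH(COCl): pendant –C(=O)X: carbonyl C bonded to C and halogen → acyl halide.
  CONHCH3: –C(=O)NHCH3: carbonyl C bonded to C and to N → amide (the N is not an amine).
Ether appears at: CH(CH2OCH3), CH(CH2OCH3), CH(OCH3), CH2OCH2 → 4.

4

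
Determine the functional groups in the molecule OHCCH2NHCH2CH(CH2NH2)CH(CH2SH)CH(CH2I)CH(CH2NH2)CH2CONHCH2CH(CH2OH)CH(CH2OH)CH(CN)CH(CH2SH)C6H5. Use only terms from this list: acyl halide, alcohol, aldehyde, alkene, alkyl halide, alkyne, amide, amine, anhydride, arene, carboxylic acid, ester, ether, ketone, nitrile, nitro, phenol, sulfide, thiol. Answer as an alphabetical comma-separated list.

Working along the chain:
  OHC: terminal –CHO: carbonyl C bonded to H and C → aldehyde.
  CH2NHCH2: C–N–C with sp³ carbons and no adjacent C=O → amine (secondary).
  CH(CH2NH2): pendant –CH2NH2: N on sp³ C, no adjacent C=O → amine.
  CH(CH2SH): pendant –CH2SH → thiol.
  CH(CH2I): pendant –CH2X: halogen on sp³ carbon → alkyl halide.
  CH(CH2NH2): pendant –CH2NH2: N on sp³ C, no adjacent C=O → amine.
  CH2CONHCH2: –C(=O)–N– linkage → amide (the N is not an amine).
  CH(CH2OH): pendant –CH2OH on an sp³ backbone C → alcohol.
  CH(CH2OH): pendant –CH2OH on an sp³ backbone C → alcohol.
  CH(CN): pendant –C≡N: nitrile.
  CH(CH2SH): pendant –CH2SH → thiol.
  C6H5: –C6H5 phenyl ring → arene.

alcohol, aldehyde, alkyl halide, amide, amine, arene, nitrile, thiol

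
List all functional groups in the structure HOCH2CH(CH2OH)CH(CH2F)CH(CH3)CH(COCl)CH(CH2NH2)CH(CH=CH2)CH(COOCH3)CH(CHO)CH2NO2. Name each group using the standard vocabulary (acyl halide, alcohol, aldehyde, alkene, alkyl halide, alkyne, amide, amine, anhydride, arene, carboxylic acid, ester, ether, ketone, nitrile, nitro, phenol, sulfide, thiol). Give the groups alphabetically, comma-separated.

Reading the structure from left to right:
  HOCH2: HO– on an sp³ carbon → alcohol.
  CH(CH2OH): pendant –CH2OH on an sp³ backbone C → alcohol.
  CH(CH2F): pendant –CH2X: halogen on sp³ carbon → alkyl halide.
  CH(COCl): pendant –C(=O)X: carbonyl C bonded to C and halogen → acyl halide.
  CH(CH2NH2): pendant –CH2NH2: N on sp³ C, no adjacent C=O → amine.
  CH(CH=CH2): pendant –CH=CH2: C=C double bond → alkene.
  CH(COOCH3): pendant –COOCH3: carbonyl C bonded to C and –OCH3 → ester.
  CH(CHO): pendant –CHO: carbonyl C bonded to C and H → aldehyde.
  CH2NO2: –NO2 on carbon → nitro group.

acyl halide, alcohol, aldehyde, alkene, alkyl halide, amine, ester, nitro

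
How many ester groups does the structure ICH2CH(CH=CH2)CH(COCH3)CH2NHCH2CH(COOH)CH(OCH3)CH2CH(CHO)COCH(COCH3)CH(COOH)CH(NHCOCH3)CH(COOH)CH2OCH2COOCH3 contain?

Taking each segment in turn:
  ICH2: halogen on an sp³ carbon → alkyl halide.
  CH(CH=CH2): pendant –CH=CH2: C=C double bond → alkene.
  CH(COCH3): pendant –COCH3: carbonyl C bonded to two carbons → ketone.
  CH2NHCH2: C–N–C with sp³ carbons and no adjacent C=O → amine (secondary).
  CH(COOH): pendant –COOH: carbonyl C bonded to C and –OH → carboxylic acid.
  CH(OCH3): pendant –OCH3: C–O–C with sp³ C, no adjacent C=O → ether.
  CH(CHO): pendant –CHO: carbonyl C bonded to C and H → aldehyde.
  CO: –C(=O)– with carbon on both sides → ketone.
  CH(COCH3): pendant –COCH3: carbonyl C bonded to two carbons → ketone.
  CH(COOH): pendant –COOH: carbonyl C bonded to C and –OH → carboxylic acid.
  CH(NHCOCH3): pendant –NHC(=O)CH3: N bonded to a carbonyl → amide (not amine).
  CH(COOH): pendant –COOH: carbonyl C bonded to C and –OH → carboxylic acid.
  CH2OCH2: C–O–C with sp³ carbons on both sides and no adjacent C=O → ether.
  COOCH3: –C(=O)OCH3: carbonyl C bonded to C and to –OCH3 → ester (not ketone + ether).
Ester appears at: COOCH3 → 1.

1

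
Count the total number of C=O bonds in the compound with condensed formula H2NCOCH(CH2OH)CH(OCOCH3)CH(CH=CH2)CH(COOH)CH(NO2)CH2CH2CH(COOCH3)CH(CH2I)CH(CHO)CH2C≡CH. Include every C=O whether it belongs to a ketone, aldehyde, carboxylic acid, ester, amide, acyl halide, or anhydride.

5

H2NCO: amide, 1 C=O (running total 1).
CH(OCOCH3): ester, 1 C=O (running total 2).
CH(COOH): carboxylic acid, 1 C=O (running total 3).
CH(COOCH3): ester, 1 C=O (running total 4).
CH(CHO): aldehyde, 1 C=O (running total 5).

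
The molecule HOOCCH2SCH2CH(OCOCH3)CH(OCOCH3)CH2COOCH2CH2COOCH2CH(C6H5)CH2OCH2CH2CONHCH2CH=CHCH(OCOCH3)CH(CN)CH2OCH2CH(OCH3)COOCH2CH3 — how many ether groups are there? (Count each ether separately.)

3

Working along the chain:
  HOOC: –COOH: carbonyl C bonded to –OH and C → carboxylic acid (the –OH is not a separate alcohol).
  CH2SCH2: C–S–C linkage → sulfide (thioether).
  CH(OCOCH3): pendant –OC(=O)CH3: an acyloxy group → ester.
  CH(OCOCH3): pendant –OC(=O)CH3: an acyloxy group → ester.
  CH2COOCH2: –C(=O)–O–C with C on the carbonyl side → ester.
  CH2COOCH2: –C(=O)–O–C with C on the carbonyl side → ester.
  CH(C6H5): pendant –C6H5: benzene ring → arene.
  CH2OCH2: C–O–C with sp³ carbons on both sides and no adjacent C=O → ether.
  CH2CONHCH2: –C(=O)–N– linkage → amide (the N is not an amine).
  CH=CH: C=C double bond → alkene.
  CH(OCOCH3): pendant –OC(=O)CH3: an acyloxy group → ester.
  CH(CN): pendant –C≡N: nitrile.
  CH2OCH2: C–O–C with sp³ carbons on both sides and no adjacent C=O → ether.
  CH(OCH3): pendant –OCH3: C–O–C with sp³ C, no adjacent C=O → ether.
  COOCH2CH3: –C(=O)OCH2CH3: carbonyl C bonded to C and to –OEt → ester.
Ether appears at: CH2OCH2, CH2OCH2, CH(OCH3) → 3.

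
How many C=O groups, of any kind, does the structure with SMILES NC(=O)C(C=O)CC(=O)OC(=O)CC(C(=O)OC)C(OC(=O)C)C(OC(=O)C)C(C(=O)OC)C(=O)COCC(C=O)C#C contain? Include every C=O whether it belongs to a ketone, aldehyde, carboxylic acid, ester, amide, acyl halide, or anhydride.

10

H2NCO: amide, 1 C=O (running total 1).
CH(CHO): aldehyde, 1 C=O (running total 2).
CH2CO-O-COCH2: anhydride, 2 C=O (running total 4).
CH(COOCH3): ester, 1 C=O (running total 5).
CH(OCOCH3): ester, 1 C=O (running total 6).
CH(OCOCH3): ester, 1 C=O (running total 7).
CH(COOCH3): ester, 1 C=O (running total 8).
CO: ketone, 1 C=O (running total 9).
CH(CHO): aldehyde, 1 C=O (running total 10).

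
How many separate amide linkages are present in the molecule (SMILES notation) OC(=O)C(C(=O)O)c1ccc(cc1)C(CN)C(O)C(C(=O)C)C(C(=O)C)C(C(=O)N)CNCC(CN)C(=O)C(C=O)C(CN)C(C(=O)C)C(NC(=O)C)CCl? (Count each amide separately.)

2

Reading the structure from left to right:
  HOOC: –COOH: carbonyl C bonded to –OH and C → carboxylic acid (the –OH is not a separate alcohol).
  CH(COOH): pendant –COOH: carbonyl C bonded to C and –OH → carboxylic acid.
  C6H4: para-disubstituted benzene ring → arene.
  CH(CH2NH2): pendant –CH2NH2: N on sp³ C, no adjacent C=O → amine.
  CH(OH): –OH on an sp³ carbon → alcohol (secondary).
  CH(COCH3): pendant –COCH3: carbonyl C bonded to two carbons → ketone.
  CH(COCH3): pendant –COCH3: carbonyl C bonded to two carbons → ketone.
  CH(CONH2): pendant –CONH2: carbonyl C bonded to C and N → amide.
  CH2NHCH2: C–N–C with sp³ carbons and no adjacent C=O → amine (secondary).
  CH(CH2NH2): pendant –CH2NH2: N on sp³ C, no adjacent C=O → amine.
  CO: –C(=O)– with carbon on both sides → ketone.
  CH(CHO): pendant –CHO: carbonyl C bonded to C and H → aldehyde.
  CH(CH2NH2): pendant –CH2NH2: N on sp³ C, no adjacent C=O → amine.
  CH(COCH3): pendant –COCH3: carbonyl C bonded to two carbons → ketone.
  CH(NHCOCH3): pendant –NHC(=O)CH3: N bonded to a carbonyl → amide (not amine).
  CH2Cl: halogen on an sp³ carbon → alkyl halide.
Amide appears at: CH(CONH2), CH(NHCOCH3) → 2.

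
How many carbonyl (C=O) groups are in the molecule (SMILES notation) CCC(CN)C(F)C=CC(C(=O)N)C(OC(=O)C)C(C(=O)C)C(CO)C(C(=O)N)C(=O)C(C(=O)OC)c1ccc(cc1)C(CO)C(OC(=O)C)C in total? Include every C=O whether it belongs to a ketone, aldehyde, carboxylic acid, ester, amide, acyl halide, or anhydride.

7

CH(CONH2): amide, 1 C=O (running total 1).
CH(OCOCH3): ester, 1 C=O (running total 2).
CH(COCH3): ketone, 1 C=O (running total 3).
CH(CONH2): amide, 1 C=O (running total 4).
CO: ketone, 1 C=O (running total 5).
CH(COOCH3): ester, 1 C=O (running total 6).
CH(OCOCH3): ester, 1 C=O (running total 7).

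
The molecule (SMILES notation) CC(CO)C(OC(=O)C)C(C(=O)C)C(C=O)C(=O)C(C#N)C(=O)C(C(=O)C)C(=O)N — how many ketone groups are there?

pendant –CH2OH on an sp³ backbone C → alcohol.
pendant –OC(=O)CH3: an acyloxy group → ester.
pendant –COCH3: carbonyl C bonded to two carbons → ketone.
pendant –CHO: carbonyl C bonded to C and H → aldehyde.
–C(=O)– with carbon on both sides → ketone.
pendant –C≡N: nitrile.
–C(=O)– with carbon on both sides → ketone.
pendant –COCH3: carbonyl C bonded to two carbons → ketone.
–C(=O)NH2: carbonyl C bonded to C and to N → amide (the N is not a separate amine).
Ketone appears at: CH(COCH3), CO, CO, CH(COCH3) → 4.

4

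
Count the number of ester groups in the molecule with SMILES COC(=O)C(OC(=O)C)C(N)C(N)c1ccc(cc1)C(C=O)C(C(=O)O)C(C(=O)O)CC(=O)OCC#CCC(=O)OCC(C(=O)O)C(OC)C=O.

4

Taking each segment in turn:
  CH3OOC: CH3O–C(=O)–: carbonyl C bonded to C and to –OCH3 → ester (not ketone + ether).
  CH(OCOCH3): pendant –OC(=O)CH3: an acyloxy group → ester.
  CH(NH2): –NH2 on an sp³ carbon with no adjacent C=O → amine.
  CH(NH2): –NH2 on an sp³ carbon with no adjacent C=O → amine.
  C6H4: para-disubstituted benzene ring → arene.
  CH(CHO): pendant –CHO: carbonyl C bonded to C and H → aldehyde.
  CH(COOH): pendant –COOH: carbonyl C bonded to C and –OH → carboxylic acid.
  CH(COOH): pendant –COOH: carbonyl C bonded to C and –OH → carboxylic acid.
  CH2COOCH2: –C(=O)–O–C with C on the carbonyl side → ester.
  C≡C: C≡C triple bond → alkyne.
  CH2COOCH2: –C(=O)–O–C with C on the carbonyl side → ester.
  CH(COOH): pendant –COOH: carbonyl C bonded to C and –OH → carboxylic acid.
  CH(OCH3): pendant –OCH3: C–O–C with sp³ C, no adjacent C=O → ether.
  CHO: terminal –CHO: carbonyl C bonded to H and C → aldehyde.
Ester appears at: CH3OOC, CH(OCOCH3), CH2COOCH2, CH2COOCH2 → 4.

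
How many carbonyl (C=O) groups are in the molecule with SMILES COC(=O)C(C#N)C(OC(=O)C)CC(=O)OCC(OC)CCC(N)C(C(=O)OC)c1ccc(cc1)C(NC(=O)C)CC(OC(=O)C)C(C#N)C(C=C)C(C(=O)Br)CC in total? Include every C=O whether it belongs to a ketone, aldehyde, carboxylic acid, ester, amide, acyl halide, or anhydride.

CH3OOC: ester, 1 C=O (running total 1).
CH(OCOCH3): ester, 1 C=O (running total 2).
CH2COOCH2: ester, 1 C=O (running total 3).
CH(COOCH3): ester, 1 C=O (running total 4).
CH(NHCOCH3): amide, 1 C=O (running total 5).
CH(OCOCH3): ester, 1 C=O (running total 6).
CH(COBr): acyl halide, 1 C=O (running total 7).

7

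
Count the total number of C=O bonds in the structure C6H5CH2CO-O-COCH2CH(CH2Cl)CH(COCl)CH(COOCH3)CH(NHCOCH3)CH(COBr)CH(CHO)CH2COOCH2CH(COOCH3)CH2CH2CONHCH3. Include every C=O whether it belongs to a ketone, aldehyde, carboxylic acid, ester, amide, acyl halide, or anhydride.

CH2CO-O-COCH2: anhydride, 2 C=O (running total 2).
CH(COCl): acyl halide, 1 C=O (running total 3).
CH(COOCH3): ester, 1 C=O (running total 4).
CH(NHCOCH3): amide, 1 C=O (running total 5).
CH(COBr): acyl halide, 1 C=O (running total 6).
CH(CHO): aldehyde, 1 C=O (running total 7).
CH2COOCH2: ester, 1 C=O (running total 8).
CH(COOCH3): ester, 1 C=O (running total 9).
CONHCH3: amide, 1 C=O (running total 10).

10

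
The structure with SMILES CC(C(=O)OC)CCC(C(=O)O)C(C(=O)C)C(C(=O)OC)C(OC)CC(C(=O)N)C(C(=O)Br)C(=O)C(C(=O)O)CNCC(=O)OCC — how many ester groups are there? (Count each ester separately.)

Reading the structure from left to right:
  CH(COOCH3): pendant –COOCH3: carbonyl C bonded to C and –OCH3 → ester.
  CH(COOH): pendant –COOH: carbonyl C bonded to C and –OH → carboxylic acid.
  CH(COCH3): pendant –COCH3: carbonyl C bonded to two carbons → ketone.
  CH(COOCH3): pendant –COOCH3: carbonyl C bonded to C and –OCH3 → ester.
  CH(OCH3): pendant –OCH3: C–O–C with sp³ C, no adjacent C=O → ether.
  CH(CONH2): pendant –CONH2: carbonyl C bonded to C and N → amide.
  CH(COBr): pendant –C(=O)X: carbonyl C bonded to C and halogen → acyl halide.
  CO: –C(=O)– with carbon on both sides → ketone.
  CH(COOH): pendant –COOH: carbonyl C bonded to C and –OH → carboxylic acid.
  CH2NHCH2: C–N–C with sp³ carbons and no adjacent C=O → amine (secondary).
  COOCH2CH3: –C(=O)OCH2CH3: carbonyl C bonded to C and to –OEt → ester.
Ester appears at: CH(COOCH3), CH(COOCH3), COOCH2CH3 → 3.

3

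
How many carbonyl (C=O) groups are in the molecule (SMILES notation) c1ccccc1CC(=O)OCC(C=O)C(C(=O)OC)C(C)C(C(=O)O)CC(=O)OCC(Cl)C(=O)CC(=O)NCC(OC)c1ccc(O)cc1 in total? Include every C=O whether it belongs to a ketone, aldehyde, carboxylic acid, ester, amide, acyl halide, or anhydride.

CH2COOCH2: ester, 1 C=O (running total 1).
CH(CHO): aldehyde, 1 C=O (running total 2).
CH(COOCH3): ester, 1 C=O (running total 3).
CH(COOH): carboxylic acid, 1 C=O (running total 4).
CH2COOCH2: ester, 1 C=O (running total 5).
CO: ketone, 1 C=O (running total 6).
CH2CONHCH2: amide, 1 C=O (running total 7).

7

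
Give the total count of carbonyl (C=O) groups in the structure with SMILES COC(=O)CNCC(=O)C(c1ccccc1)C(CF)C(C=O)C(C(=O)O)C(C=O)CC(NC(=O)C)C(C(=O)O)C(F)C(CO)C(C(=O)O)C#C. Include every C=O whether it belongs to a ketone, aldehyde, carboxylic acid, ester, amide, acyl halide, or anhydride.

8

CH3OOC: ester, 1 C=O (running total 1).
CO: ketone, 1 C=O (running total 2).
CH(CHO): aldehyde, 1 C=O (running total 3).
CH(COOH): carboxylic acid, 1 C=O (running total 4).
CH(CHO): aldehyde, 1 C=O (running total 5).
CH(NHCOCH3): amide, 1 C=O (running total 6).
CH(COOH): carboxylic acid, 1 C=O (running total 7).
CH(COOH): carboxylic acid, 1 C=O (running total 8).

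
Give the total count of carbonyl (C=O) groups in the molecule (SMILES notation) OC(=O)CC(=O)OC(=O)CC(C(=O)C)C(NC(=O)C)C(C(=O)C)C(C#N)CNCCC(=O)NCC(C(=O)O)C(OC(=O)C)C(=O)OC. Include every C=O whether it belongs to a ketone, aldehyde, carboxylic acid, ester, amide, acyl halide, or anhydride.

10

HOOC: carboxylic acid, 1 C=O (running total 1).
CH2CO-O-COCH2: anhydride, 2 C=O (running total 3).
CH(COCH3): ketone, 1 C=O (running total 4).
CH(NHCOCH3): amide, 1 C=O (running total 5).
CH(COCH3): ketone, 1 C=O (running total 6).
CH2CONHCH2: amide, 1 C=O (running total 7).
CH(COOH): carboxylic acid, 1 C=O (running total 8).
CH(OCOCH3): ester, 1 C=O (running total 9).
COOCH3: ester, 1 C=O (running total 10).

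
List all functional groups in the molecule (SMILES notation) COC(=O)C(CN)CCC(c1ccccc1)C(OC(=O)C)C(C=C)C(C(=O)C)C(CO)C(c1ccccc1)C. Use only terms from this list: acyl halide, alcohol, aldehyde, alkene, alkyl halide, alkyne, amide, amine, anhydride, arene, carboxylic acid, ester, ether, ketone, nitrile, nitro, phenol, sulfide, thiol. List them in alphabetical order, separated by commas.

Reading the structure from left to right:
  CH3OOC: CH3O–C(=O)–: carbonyl C bonded to C and to –OCH3 → ester (not ketone + ether).
  CH(CH2NH2): pendant –CH2NH2: N on sp³ C, no adjacent C=O → amine.
  CH(C6H5): pendant –C6H5: benzene ring → arene.
  CH(OCOCH3): pendant –OC(=O)CH3: an acyloxy group → ester.
  CH(CH=CH2): pendant –CH=CH2: C=C double bond → alkene.
  CH(COCH3): pendant –COCH3: carbonyl C bonded to two carbons → ketone.
  CH(CH2OH): pendant –CH2OH on an sp³ backbone C → alcohol.
  CH(C6H5): pendant –C6H5: benzene ring → arene.

alcohol, alkene, amine, arene, ester, ketone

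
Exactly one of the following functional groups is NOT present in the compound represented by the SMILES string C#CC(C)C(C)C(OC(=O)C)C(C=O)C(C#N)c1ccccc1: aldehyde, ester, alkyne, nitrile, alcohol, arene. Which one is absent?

arene: present (C6H5 — –C6H5 phenyl ring → arene).
nitrile: present (CH(CN) — pendant –C≡N: nitrile).
alkyne: present (HC≡C — C≡C triple bond → alkyne).
ester: present (CH(OCOCH3) — pendant –OC(=O)CH3: an acyloxy group → ester).
aldehyde: present (CH(CHO) — pendant –CHO: carbonyl C bonded to C and H → aldehyde).
alcohol: no segment matches this pattern.

alcohol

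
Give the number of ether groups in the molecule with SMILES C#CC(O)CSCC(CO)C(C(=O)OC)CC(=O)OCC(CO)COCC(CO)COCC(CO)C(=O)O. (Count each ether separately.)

Working along the chain:
  HC≡C: C≡C triple bond → alkyne.
  CH(OH): –OH on an sp³ carbon → alcohol (secondary).
  CH2SCH2: C–S–C linkage → sulfide (thioether).
  CH(CH2OH): pendant –CH2OH on an sp³ backbone C → alcohol.
  CH(COOCH3): pendant –COOCH3: carbonyl C bonded to C and –OCH3 → ester.
  CH2COOCH2: –C(=O)–O–C with C on the carbonyl side → ester.
  CH(CH2OH): pendant –CH2OH on an sp³ backbone C → alcohol.
  CH2OCH2: C–O–C with sp³ carbons on both sides and no adjacent C=O → ether.
  CH(CH2OH): pendant –CH2OH on an sp³ backbone C → alcohol.
  CH2OCH2: C–O–C with sp³ carbons on both sides and no adjacent C=O → ether.
  CH(CH2OH): pendant –CH2OH on an sp³ backbone C → alcohol.
  COOH: –COOH: carbonyl C bonded to –OH and C → carboxylic acid (the –OH is not a separate alcohol).
Ether appears at: CH2OCH2, CH2OCH2 → 2.

2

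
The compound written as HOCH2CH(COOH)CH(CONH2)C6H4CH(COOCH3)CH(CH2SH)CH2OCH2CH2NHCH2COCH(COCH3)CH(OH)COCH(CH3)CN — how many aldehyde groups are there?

HO– on an sp³ carbon → alcohol.
pendant –COOH: carbonyl C bonded to C and –OH → carboxylic acid.
pendant –CONH2: carbonyl C bonded to C and N → amide.
para-disubstituted benzene ring → arene.
pendant –COOCH3: carbonyl C bonded to C and –OCH3 → ester.
pendant –CH2SH → thiol.
C–O–C with sp³ carbons on both sides and no adjacent C=O → ether.
C–N–C with sp³ carbons and no adjacent C=O → amine (secondary).
–C(=O)– with carbon on both sides → ketone.
pendant –COCH3: carbonyl C bonded to two carbons → ketone.
–OH on an sp³ carbon → alcohol (secondary).
–C(=O)– with carbon on both sides → ketone.
–C≡N: carbon triple-bonded to nitrogen → nitrile.
No segment is a aldehyde: CH(COOH) is carboxylic acid, not aldehyde; CH(COOCH3) is ester, not aldehyde; CO is ketone, not aldehyde. → 0.

0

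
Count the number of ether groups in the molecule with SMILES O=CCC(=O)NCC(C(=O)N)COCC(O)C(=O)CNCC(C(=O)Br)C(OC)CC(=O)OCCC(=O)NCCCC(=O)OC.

2

terminal –CHO: carbonyl C bonded to H and C → aldehyde.
–C(=O)–N– linkage → amide (the N is not an amine).
pendant –CONH2: carbonyl C bonded to C and N → amide.
C–O–C with sp³ carbons on both sides and no adjacent C=O → ether.
–OH on an sp³ carbon → alcohol (secondary).
–C(=O)– with carbon on both sides → ketone.
C–N–C with sp³ carbons and no adjacent C=O → amine (secondary).
pendant –C(=O)X: carbonyl C bonded to C and halogen → acyl halide.
pendant –OCH3: C–O–C with sp³ C, no adjacent C=O → ether.
–C(=O)–O–C with C on the carbonyl side → ester.
–C(=O)–N– linkage → amide (the N is not an amine).
–C(=O)OCH3: carbonyl C bonded to C and to –OCH3 → ester (not ketone + ether).
Ether appears at: CH2OCH2, CH(OCH3) → 2.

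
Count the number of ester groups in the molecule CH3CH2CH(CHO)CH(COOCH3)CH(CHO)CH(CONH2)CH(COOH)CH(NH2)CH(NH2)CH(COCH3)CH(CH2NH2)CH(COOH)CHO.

1

pendant –CHO: carbonyl C bonded to C and H → aldehyde.
pendant –COOCH3: carbonyl C bonded to C and –OCH3 → ester.
pendant –CHO: carbonyl C bonded to C and H → aldehyde.
pendant –CONH2: carbonyl C bonded to C and N → amide.
pendant –COOH: carbonyl C bonded to C and –OH → carboxylic acid.
–NH2 on an sp³ carbon with no adjacent C=O → amine.
–NH2 on an sp³ carbon with no adjacent C=O → amine.
pendant –COCH3: carbonyl C bonded to two carbons → ketone.
pendant –CH2NH2: N on sp³ C, no adjacent C=O → amine.
pendant –COOH: carbonyl C bonded to C and –OH → carboxylic acid.
terminal –CHO: carbonyl C bonded to H and C → aldehyde.
Ester appears at: CH(COOCH3) → 1.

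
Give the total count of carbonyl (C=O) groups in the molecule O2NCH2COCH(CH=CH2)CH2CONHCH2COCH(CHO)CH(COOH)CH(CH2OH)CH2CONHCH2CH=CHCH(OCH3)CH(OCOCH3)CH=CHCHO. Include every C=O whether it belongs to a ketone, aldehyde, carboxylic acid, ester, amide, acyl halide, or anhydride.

CO: ketone, 1 C=O (running total 1).
CH2CONHCH2: amide, 1 C=O (running total 2).
CO: ketone, 1 C=O (running total 3).
CH(CHO): aldehyde, 1 C=O (running total 4).
CH(COOH): carboxylic acid, 1 C=O (running total 5).
CH2CONHCH2: amide, 1 C=O (running total 6).
CH(OCOCH3): ester, 1 C=O (running total 7).
CHO: aldehyde, 1 C=O (running total 8).

8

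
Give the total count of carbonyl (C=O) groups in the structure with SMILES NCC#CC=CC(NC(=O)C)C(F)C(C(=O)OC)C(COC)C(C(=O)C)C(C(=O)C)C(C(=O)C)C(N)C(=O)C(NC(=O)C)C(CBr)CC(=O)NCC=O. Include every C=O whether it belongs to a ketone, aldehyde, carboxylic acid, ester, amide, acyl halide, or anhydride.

9

CH(NHCOCH3): amide, 1 C=O (running total 1).
CH(COOCH3): ester, 1 C=O (running total 2).
CH(COCH3): ketone, 1 C=O (running total 3).
CH(COCH3): ketone, 1 C=O (running total 4).
CH(COCH3): ketone, 1 C=O (running total 5).
CO: ketone, 1 C=O (running total 6).
CH(NHCOCH3): amide, 1 C=O (running total 7).
CH2CONHCH2: amide, 1 C=O (running total 8).
CHO: aldehyde, 1 C=O (running total 9).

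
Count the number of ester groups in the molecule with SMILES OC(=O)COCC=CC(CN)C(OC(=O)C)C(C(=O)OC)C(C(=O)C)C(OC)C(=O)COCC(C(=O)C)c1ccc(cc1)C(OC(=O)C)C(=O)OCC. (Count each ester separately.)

–COOH: carbonyl C bonded to –OH and C → carboxylic acid (the –OH is not a separate alcohol).
C–O–C with sp³ carbons on both sides and no adjacent C=O → ether.
C=C double bond → alkene.
pendant –CH2NH2: N on sp³ C, no adjacent C=O → amine.
pendant –OC(=O)CH3: an acyloxy group → ester.
pendant –COOCH3: carbonyl C bonded to C and –OCH3 → ester.
pendant –COCH3: carbonyl C bonded to two carbons → ketone.
pendant –OCH3: C–O–C with sp³ C, no adjacent C=O → ether.
–C(=O)– with carbon on both sides → ketone.
C–O–C with sp³ carbons on both sides and no adjacent C=O → ether.
pendant –COCH3: carbonyl C bonded to two carbons → ketone.
para-disubstituted benzene ring → arene.
pendant –OC(=O)CH3: an acyloxy group → ester.
–C(=O)OCH2CH3: carbonyl C bonded to C and to –OEt → ester.
Ester appears at: CH(OCOCH3), CH(COOCH3), CH(OCOCH3), COOCH2CH3 → 4.

4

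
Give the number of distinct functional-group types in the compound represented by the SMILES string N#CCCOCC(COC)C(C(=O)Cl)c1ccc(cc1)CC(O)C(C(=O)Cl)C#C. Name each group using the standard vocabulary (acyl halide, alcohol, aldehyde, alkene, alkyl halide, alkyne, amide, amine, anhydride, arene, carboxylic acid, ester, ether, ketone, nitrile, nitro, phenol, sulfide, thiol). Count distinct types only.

6

Working along the chain:
  N≡C: N≡C–: carbon triple-bonded to nitrogen → nitrile.
  CH2OCH2: C–O–C with sp³ carbons on both sides and no adjacent C=O → ether.
  CH(CH2OCH3): pendant –CH2OCH3: C–O–C linkage → ether.
  CH(COCl): pendant –C(=O)X: carbonyl C bonded to C and halogen → acyl halide.
  C6H4: para-disubstituted benzene ring → arene.
  CH(OH): –OH on an sp³ carbon → alcohol (secondary).
  CH(COCl): pendant –C(=O)X: carbonyl C bonded to C and halogen → acyl halide.
  C≡CH: C≡C triple bond → alkyne.
Distinct types present: acyl halide, alcohol, alkyne, arene, ether, nitrile.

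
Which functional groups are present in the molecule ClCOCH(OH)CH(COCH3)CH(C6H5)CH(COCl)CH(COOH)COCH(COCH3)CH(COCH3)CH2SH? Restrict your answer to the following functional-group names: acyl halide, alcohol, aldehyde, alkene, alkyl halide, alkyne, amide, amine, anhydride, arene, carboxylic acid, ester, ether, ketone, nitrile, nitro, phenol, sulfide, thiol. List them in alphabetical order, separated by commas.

acyl halide, alcohol, arene, carboxylic acid, ketone, thiol

Working along the chain:
  ClCO: –C(=O)Cl: carbonyl C bonded to C and to a halogen → acyl halide (not alkyl halide).
  CH(OH): –OH on an sp³ carbon → alcohol (secondary).
  CH(COCH3): pendant –COCH3: carbonyl C bonded to two carbons → ketone.
  CH(C6H5): pendant –C6H5: benzene ring → arene.
  CH(COCl): pendant –C(=O)X: carbonyl C bonded to C and halogen → acyl halide.
  CH(COOH): pendant –COOH: carbonyl C bonded to C and –OH → carboxylic acid.
  CO: –C(=O)– with carbon on both sides → ketone.
  CH(COCH3): pendant –COCH3: carbonyl C bonded to two carbons → ketone.
  CH(COCH3): pendant –COCH3: carbonyl C bonded to two carbons → ketone.
  CH2SH: –SH on an sp³ carbon → thiol.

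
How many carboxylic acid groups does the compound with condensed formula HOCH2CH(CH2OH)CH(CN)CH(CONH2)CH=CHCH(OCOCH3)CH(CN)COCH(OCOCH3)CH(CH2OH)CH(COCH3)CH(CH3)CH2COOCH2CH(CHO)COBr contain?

0

Working along the chain:
  HOCH2: HO– on an sp³ carbon → alcohol.
  CH(CH2OH): pendant –CH2OH on an sp³ backbone C → alcohol.
  CH(CN): pendant –C≡N: nitrile.
  CH(CONH2): pendant –CONH2: carbonyl C bonded to C and N → amide.
  CH=CH: C=C double bond → alkene.
  CH(OCOCH3): pendant –OC(=O)CH3: an acyloxy group → ester.
  CH(CN): pendant –C≡N: nitrile.
  CO: –C(=O)– with carbon on both sides → ketone.
  CH(OCOCH3): pendant –OC(=O)CH3: an acyloxy group → ester.
  CH(CH2OH): pendant –CH2OH on an sp³ backbone C → alcohol.
  CH(COCH3): pendant –COCH3: carbonyl C bonded to two carbons → ketone.
  CH2COOCH2: –C(=O)–O–C with C on the carbonyl side → ester.
  CH(CHO): pendant –CHO: carbonyl C bonded to C and H → aldehyde.
  COBr: –C(=O)Br: carbonyl C bonded to C and to a halogen → acyl halide (not alkyl halide).
No segment is a carboxylic acid: HOCH2 is alcohol, not carboxylic acid; CH(CH2OH) is alcohol, not carboxylic acid; CH(CONH2) is amide, not carboxylic acid. → 0.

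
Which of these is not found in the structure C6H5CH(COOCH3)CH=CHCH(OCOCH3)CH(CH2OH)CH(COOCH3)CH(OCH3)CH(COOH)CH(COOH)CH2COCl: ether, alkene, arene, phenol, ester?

phenol

alkene: present (CH=CH — C=C double bond → alkene).
arene: present (C6H5 — C6H5– phenyl ring → arene).
ether: present (CH(OCH3) — pendant –OCH3: C–O–C with sp³ C, no adjacent C=O → ether).
ester: present (CH(COOCH3) — pendant –COOCH3: carbonyl C bonded to C and –OCH3 → ester).
phenol: absent. In CH(CH2OH), the –OH is on an sp³ carbon, not on an aromatic ring, so it is an alcohol.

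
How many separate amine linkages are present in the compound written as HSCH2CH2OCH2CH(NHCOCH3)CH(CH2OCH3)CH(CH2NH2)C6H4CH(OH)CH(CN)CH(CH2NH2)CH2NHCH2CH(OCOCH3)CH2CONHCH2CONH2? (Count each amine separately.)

Taking each segment in turn:
  HSCH2: –SH on an sp³ carbon → thiol.
  CH2OCH2: C–O–C with sp³ carbons on both sides and no adjacent C=O → ether.
  CH(NHCOCH3): pendant –NHC(=O)CH3: N bonded to a carbonyl → amide (not amine).
  CH(CH2OCH3): pendant –CH2OCH3: C–O–C linkage → ether.
  CH(CH2NH2): pendant –CH2NH2: N on sp³ C, no adjacent C=O → amine.
  C6H4: para-disubstituted benzene ring → arene.
  CH(OH): –OH on an sp³ carbon → alcohol (secondary).
  CH(CN): pendant –C≡N: nitrile.
  CH(CH2NH2): pendant –CH2NH2: N on sp³ C, no adjacent C=O → amine.
  CH2NHCH2: C–N–C with sp³ carbons and no adjacent C=O → amine (secondary).
  CH(OCOCH3): pendant –OC(=O)CH3: an acyloxy group → ester.
  CH2CONHCH2: –C(=O)–N– linkage → amide (the N is not an amine).
  CONH2: –C(=O)NH2: carbonyl C bonded to C and to N → amide (the N is not a separate amine).
Amine appears at: CH(CH2NH2), CH(CH2NH2), CH2NHCH2 → 3.

3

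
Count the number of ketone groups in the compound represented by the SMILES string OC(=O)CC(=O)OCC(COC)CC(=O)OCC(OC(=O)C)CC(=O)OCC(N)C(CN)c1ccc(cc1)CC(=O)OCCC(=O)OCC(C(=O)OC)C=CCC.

0

Taking each segment in turn:
  HOOC: –COOH: carbonyl C bonded to –OH and C → carboxylic acid (the –OH is not a separate alcohol).
  CH2COOCH2: –C(=O)–O–C with C on the carbonyl side → ester.
  CH(CH2OCH3): pendant –CH2OCH3: C–O–C linkage → ether.
  CH2COOCH2: –C(=O)–O–C with C on the carbonyl side → ester.
  CH(OCOCH3): pendant –OC(=O)CH3: an acyloxy group → ester.
  CH2COOCH2: –C(=O)–O–C with C on the carbonyl side → ester.
  CH(NH2): –NH2 on an sp³ carbon with no adjacent C=O → amine.
  CH(CH2NH2): pendant –CH2NH2: N on sp³ C, no adjacent C=O → amine.
  C6H4: para-disubstituted benzene ring → arene.
  CH2COOCH2: –C(=O)–O–C with C on the carbonyl side → ester.
  CH2COOCH2: –C(=O)–O–C with C on the carbonyl side → ester.
  CH(COOCH3): pendant –COOCH3: carbonyl C bonded to C and –OCH3 → ester.
  CH=CH: C=C double bond → alkene.
No segment is a ketone: HOOC is carboxylic acid, not ketone; CH2COOCH2 is ester, not ketone; CH2COOCH2 is ester, not ketone. → 0.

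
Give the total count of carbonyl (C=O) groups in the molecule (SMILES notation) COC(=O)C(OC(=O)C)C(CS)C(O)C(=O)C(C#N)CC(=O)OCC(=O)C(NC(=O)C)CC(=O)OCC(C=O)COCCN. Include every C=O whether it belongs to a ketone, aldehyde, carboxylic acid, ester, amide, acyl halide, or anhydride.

CH3OOC: ester, 1 C=O (running total 1).
CH(OCOCH3): ester, 1 C=O (running total 2).
CO: ketone, 1 C=O (running total 3).
CH2COOCH2: ester, 1 C=O (running total 4).
CO: ketone, 1 C=O (running total 5).
CH(NHCOCH3): amide, 1 C=O (running total 6).
CH2COOCH2: ester, 1 C=O (running total 7).
CH(CHO): aldehyde, 1 C=O (running total 8).

8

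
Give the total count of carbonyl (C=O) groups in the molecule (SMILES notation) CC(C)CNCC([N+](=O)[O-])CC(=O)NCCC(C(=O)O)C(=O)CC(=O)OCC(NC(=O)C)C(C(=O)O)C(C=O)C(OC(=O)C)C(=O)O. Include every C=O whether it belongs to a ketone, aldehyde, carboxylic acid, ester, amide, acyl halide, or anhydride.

9

CH2CONHCH2: amide, 1 C=O (running total 1).
CH(COOH): carboxylic acid, 1 C=O (running total 2).
CO: ketone, 1 C=O (running total 3).
CH2COOCH2: ester, 1 C=O (running total 4).
CH(NHCOCH3): amide, 1 C=O (running total 5).
CH(COOH): carboxylic acid, 1 C=O (running total 6).
CH(CHO): aldehyde, 1 C=O (running total 7).
CH(OCOCH3): ester, 1 C=O (running total 8).
COOH: carboxylic acid, 1 C=O (running total 9).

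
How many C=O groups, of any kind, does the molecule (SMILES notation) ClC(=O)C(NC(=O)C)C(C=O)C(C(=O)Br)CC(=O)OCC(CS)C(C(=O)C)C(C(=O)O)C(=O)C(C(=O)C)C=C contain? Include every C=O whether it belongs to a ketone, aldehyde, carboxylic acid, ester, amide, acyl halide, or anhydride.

ClCO: acyl halide, 1 C=O (running total 1).
CH(NHCOCH3): amide, 1 C=O (running total 2).
CH(CHO): aldehyde, 1 C=O (running total 3).
CH(COBr): acyl halide, 1 C=O (running total 4).
CH2COOCH2: ester, 1 C=O (running total 5).
CH(COCH3): ketone, 1 C=O (running total 6).
CH(COOH): carboxylic acid, 1 C=O (running total 7).
CO: ketone, 1 C=O (running total 8).
CH(COCH3): ketone, 1 C=O (running total 9).

9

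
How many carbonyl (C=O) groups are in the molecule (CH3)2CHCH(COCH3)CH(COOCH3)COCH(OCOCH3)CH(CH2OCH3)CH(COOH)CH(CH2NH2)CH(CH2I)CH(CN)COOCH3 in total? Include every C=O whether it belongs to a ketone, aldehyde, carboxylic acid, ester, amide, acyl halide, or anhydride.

CH(COCH3): ketone, 1 C=O (running total 1).
CH(COOCH3): ester, 1 C=O (running total 2).
CO: ketone, 1 C=O (running total 3).
CH(OCOCH3): ester, 1 C=O (running total 4).
CH(COOH): carboxylic acid, 1 C=O (running total 5).
COOCH3: ester, 1 C=O (running total 6).

6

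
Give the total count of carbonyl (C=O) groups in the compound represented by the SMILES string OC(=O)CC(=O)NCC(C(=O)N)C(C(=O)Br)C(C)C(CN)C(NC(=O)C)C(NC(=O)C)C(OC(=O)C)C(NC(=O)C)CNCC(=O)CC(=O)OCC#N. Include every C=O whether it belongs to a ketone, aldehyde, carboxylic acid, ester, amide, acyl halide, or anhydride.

10

HOOC: carboxylic acid, 1 C=O (running total 1).
CH2CONHCH2: amide, 1 C=O (running total 2).
CH(CONH2): amide, 1 C=O (running total 3).
CH(COBr): acyl halide, 1 C=O (running total 4).
CH(NHCOCH3): amide, 1 C=O (running total 5).
CH(NHCOCH3): amide, 1 C=O (running total 6).
CH(OCOCH3): ester, 1 C=O (running total 7).
CH(NHCOCH3): amide, 1 C=O (running total 8).
CO: ketone, 1 C=O (running total 9).
CH2COOCH2: ester, 1 C=O (running total 10).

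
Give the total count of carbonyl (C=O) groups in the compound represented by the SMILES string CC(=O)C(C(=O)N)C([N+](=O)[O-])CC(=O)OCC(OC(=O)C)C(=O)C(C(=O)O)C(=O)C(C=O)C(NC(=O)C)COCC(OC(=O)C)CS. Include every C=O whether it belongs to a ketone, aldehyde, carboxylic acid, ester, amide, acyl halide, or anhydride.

CO: ketone, 1 C=O (running total 1).
CH(CONH2): amide, 1 C=O (running total 2).
CH2COOCH2: ester, 1 C=O (running total 3).
CH(OCOCH3): ester, 1 C=O (running total 4).
CO: ketone, 1 C=O (running total 5).
CH(COOH): carboxylic acid, 1 C=O (running total 6).
CO: ketone, 1 C=O (running total 7).
CH(CHO): aldehyde, 1 C=O (running total 8).
CH(NHCOCH3): amide, 1 C=O (running total 9).
CH(OCOCH3): ester, 1 C=O (running total 10).

10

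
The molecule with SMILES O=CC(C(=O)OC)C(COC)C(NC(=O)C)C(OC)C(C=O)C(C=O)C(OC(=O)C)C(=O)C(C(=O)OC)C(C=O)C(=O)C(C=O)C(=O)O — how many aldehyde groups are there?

5

Reading the structure from left to right:
  OHC: terminal –CHO: carbonyl C bonded to H and C → aldehyde.
  CH(COOCH3): pendant –COOCH3: carbonyl C bonded to C and –OCH3 → ester.
  CH(CH2OCH3): pendant –CH2OCH3: C–O–C linkage → ether.
  CH(NHCOCH3): pendant –NHC(=O)CH3: N bonded to a carbonyl → amide (not amine).
  CH(OCH3): pendant –OCH3: C–O–C with sp³ C, no adjacent C=O → ether.
  CH(CHO): pendant –CHO: carbonyl C bonded to C and H → aldehyde.
  CH(CHO): pendant –CHO: carbonyl C bonded to C and H → aldehyde.
  CH(OCOCH3): pendant –OC(=O)CH3: an acyloxy group → ester.
  CO: –C(=O)– with carbon on both sides → ketone.
  CH(COOCH3): pendant –COOCH3: carbonyl C bonded to C and –OCH3 → ester.
  CH(CHO): pendant –CHO: carbonyl C bonded to C and H → aldehyde.
  CO: –C(=O)– with carbon on both sides → ketone.
  CH(CHO): pendant –CHO: carbonyl C bonded to C and H → aldehyde.
  COOH: –COOH: carbonyl C bonded to –OH and C → carboxylic acid (the –OH is not a separate alcohol).
Aldehyde appears at: OHC, CH(CHO), CH(CHO), CH(CHO), CH(CHO) → 5.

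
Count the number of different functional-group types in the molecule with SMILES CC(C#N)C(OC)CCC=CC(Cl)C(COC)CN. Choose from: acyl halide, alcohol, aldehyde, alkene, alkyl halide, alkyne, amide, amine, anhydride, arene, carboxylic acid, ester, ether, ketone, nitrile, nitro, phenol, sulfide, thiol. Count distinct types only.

Working along the chain:
  CH(CN): pendant –C≡N: nitrile.
  CH(OCH3): pendant –OCH3: C–O–C with sp³ C, no adjacent C=O → ether.
  CH=CH: C=C double bond → alkene.
  CH(Cl): halogen on an sp³ carbon → alkyl halide.
  CH(CH2OCH3): pendant –CH2OCH3: C–O–C linkage → ether.
  CH2NH2: –NH2 on an sp³ carbon with no adjacent C=O → amine.
Distinct types present: alkene, alkyl halide, amine, ether, nitrile.

5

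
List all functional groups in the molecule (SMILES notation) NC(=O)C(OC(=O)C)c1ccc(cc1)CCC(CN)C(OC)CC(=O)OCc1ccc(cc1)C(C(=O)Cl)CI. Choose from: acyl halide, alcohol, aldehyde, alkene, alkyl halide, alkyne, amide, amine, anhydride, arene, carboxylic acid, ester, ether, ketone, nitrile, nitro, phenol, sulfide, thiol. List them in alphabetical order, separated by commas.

acyl halide, alkyl halide, amide, amine, arene, ester, ether

Reading the structure from left to right:
  H2NCO: –C(=O)NH2: carbonyl C bonded to C and to N → amide (the N is not a separate amine).
  CH(OCOCH3): pendant –OC(=O)CH3: an acyloxy group → ester.
  C6H4: para-disubstituted benzene ring → arene.
  CH(CH2NH2): pendant –CH2NH2: N on sp³ C, no adjacent C=O → amine.
  CH(OCH3): pendant –OCH3: C–O–C with sp³ C, no adjacent C=O → ether.
  CH2COOCH2: –C(=O)–O–C with C on the carbonyl side → ester.
  C6H4: para-disubstituted benzene ring → arene.
  CH(COCl): pendant –C(=O)X: carbonyl C bonded to C and halogen → acyl halide.
  CH2I: halogen on an sp³ carbon → alkyl halide.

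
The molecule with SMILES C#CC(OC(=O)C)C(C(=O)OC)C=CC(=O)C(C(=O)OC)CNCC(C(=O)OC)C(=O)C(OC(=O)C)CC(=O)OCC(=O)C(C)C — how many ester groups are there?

C≡C triple bond → alkyne.
pendant –OC(=O)CH3: an acyloxy group → ester.
pendant –COOCH3: carbonyl C bonded to C and –OCH3 → ester.
C=C double bond → alkene.
–C(=O)– with carbon on both sides → ketone.
pendant –COOCH3: carbonyl C bonded to C and –OCH3 → ester.
C–N–C with sp³ carbons and no adjacent C=O → amine (secondary).
pendant –COOCH3: carbonyl C bonded to C and –OCH3 → ester.
–C(=O)– with carbon on both sides → ketone.
pendant –OC(=O)CH3: an acyloxy group → ester.
–C(=O)–O–C with C on the carbonyl side → ester.
–C(=O)– with carbon on both sides → ketone.
Ester appears at: CH(OCOCH3), CH(COOCH3), CH(COOCH3), CH(COOCH3), CH(OCOCH3), CH2COOCH2 → 6.

6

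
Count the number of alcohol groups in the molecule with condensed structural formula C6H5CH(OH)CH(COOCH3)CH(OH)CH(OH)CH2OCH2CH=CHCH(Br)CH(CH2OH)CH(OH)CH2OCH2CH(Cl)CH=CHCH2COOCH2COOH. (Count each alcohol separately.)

5

C6H5– phenyl ring → arene.
–OH on an sp³ carbon → alcohol (secondary).
pendant –COOCH3: carbonyl C bonded to C and –OCH3 → ester.
–OH on an sp³ carbon → alcohol (secondary).
–OH on an sp³ carbon → alcohol (secondary).
C–O–C with sp³ carbons on both sides and no adjacent C=O → ether.
C=C double bond → alkene.
halogen on an sp³ carbon → alkyl halide.
pendant –CH2OH on an sp³ backbone C → alcohol.
–OH on an sp³ carbon → alcohol (secondary).
C–O–C with sp³ carbons on both sides and no adjacent C=O → ether.
halogen on an sp³ carbon → alkyl halide.
C=C double bond → alkene.
–C(=O)–O–C with C on the carbonyl side → ester.
–COOH: carbonyl C bonded to –OH and C → carboxylic acid (the –OH is not a separate alcohol).
Alcohol appears at: CH(OH), CH(OH), CH(OH), CH(CH2OH), CH(OH) → 5.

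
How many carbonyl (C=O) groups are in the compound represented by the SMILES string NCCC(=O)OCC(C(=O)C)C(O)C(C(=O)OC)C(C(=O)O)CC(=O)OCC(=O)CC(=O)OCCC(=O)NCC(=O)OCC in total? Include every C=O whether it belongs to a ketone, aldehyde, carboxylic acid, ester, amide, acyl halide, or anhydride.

CH2COOCH2: ester, 1 C=O (running total 1).
CH(COCH3): ketone, 1 C=O (running total 2).
CH(COOCH3): ester, 1 C=O (running total 3).
CH(COOH): carboxylic acid, 1 C=O (running total 4).
CH2COOCH2: ester, 1 C=O (running total 5).
CO: ketone, 1 C=O (running total 6).
CH2COOCH2: ester, 1 C=O (running total 7).
CH2CONHCH2: amide, 1 C=O (running total 8).
COOCH2CH3: ester, 1 C=O (running total 9).

9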